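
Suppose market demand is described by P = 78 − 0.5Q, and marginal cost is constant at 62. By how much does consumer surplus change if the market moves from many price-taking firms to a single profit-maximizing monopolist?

Perfect competition: P = MC = 62, so 78 − 0.5Q = 62 and Q = 32.
CS = ½·(78 − 62)·32 = 256.
A monopolist chooses Q where MR = MC. MR = 78 − Q; setting this equal to 62 gives Q = 16 and P = 70.
CS = ½·(78 − 70)·16 = 64.
Change in consumer surplus: 64 − 256 = −192.

Consumer surplus falls by 192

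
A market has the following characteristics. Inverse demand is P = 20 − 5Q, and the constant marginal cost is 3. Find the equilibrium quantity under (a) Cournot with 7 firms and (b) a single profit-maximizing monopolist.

With 7 symmetric Cournot firms, each firm's FOC gives 20 − 40q = 3, so q = 0.425, Q = 7·0.425 = 2.975, and P = 5.125.
The monopolist equates marginal revenue to marginal cost: 20 − 10Q = 3, so Q = 1.7. From demand, P = 11.5.

Cournot: Q = 2.975; Monopoly: Q = 1.7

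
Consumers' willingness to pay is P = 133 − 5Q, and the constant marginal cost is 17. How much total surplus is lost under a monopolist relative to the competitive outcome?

DWL = 336.4

Under competition P = MC = 17, so Q = (133 − 17)/5 = 23.2.
The monopolist equates marginal revenue to marginal cost: 133 − 10Q = 17, so Q = 11.6. From demand, P = 75.
DWL is the triangle between Q = 11.6 and Q = 23.2: ½·(23.2 − 11.6)·(75 − 17) = 336.4.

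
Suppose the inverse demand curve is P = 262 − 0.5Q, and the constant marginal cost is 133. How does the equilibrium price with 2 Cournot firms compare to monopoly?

With 2 symmetric Cournot firms, each firm's FOC gives 262 − 1.5q = 133, so q = 86, Q = 2·86 = 172, and P = 176.
The monopolist equates marginal revenue to marginal cost: 262 − Q = 133, so Q = 129. From demand, P = 197.5.

Cournot: P = 176; Monopoly: P = 197.5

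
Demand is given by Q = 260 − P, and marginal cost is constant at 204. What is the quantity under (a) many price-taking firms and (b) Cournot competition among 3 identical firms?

Competition: Q = 56; Cournot: Q = 42

Inverting demand: P = 260 − Q.
Perfect competition: P = MC = 204, so 260 − Q = 204 and Q = 56.
Cournot with 3 identical firms: the symmetric best-response condition is 260 − 4q = 204. Each firm produces q = 14, total output Q = 42, price P = 218.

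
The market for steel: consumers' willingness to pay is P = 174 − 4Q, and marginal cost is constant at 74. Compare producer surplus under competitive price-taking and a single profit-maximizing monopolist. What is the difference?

Competitive firms price at marginal cost: P = 74, giving Q = 25.
PS = (74 − 74)·25 = 0.
A monopolist chooses Q where MR = MC. MR = 174 − 8Q; setting this equal to 74 gives Q = 12.5 and P = 124.
PS = (124 − 74)·12.5 = 625.
Change in producer surplus: 625 − 0 = 625.

PS rises by 625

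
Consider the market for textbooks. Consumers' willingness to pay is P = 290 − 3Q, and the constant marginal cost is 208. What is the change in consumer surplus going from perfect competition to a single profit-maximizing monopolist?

Competitive firms price at marginal cost: P = 208, giving Q = 82/3.
CS = ½·(290 − 208)·82/3 = 3362/3.
A monopolist chooses Q where MR = MC. MR = 290 − 6Q; setting this equal to 208 gives Q = 41/3 and P = 249.
CS = ½·(290 − 249)·41/3 = 1681/6.
Change in consumer surplus: 1681/6 − 3362/3 = −840.5.

Consumer surplus falls by 840.5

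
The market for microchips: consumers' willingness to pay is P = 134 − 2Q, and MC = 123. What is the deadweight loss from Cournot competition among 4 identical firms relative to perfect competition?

DWL = 1.21

Competitive firms price at marginal cost: P = 123, giving Q = 5.5.
Cournot with 4 identical firms: the symmetric best-response condition is 134 − 10q = 123. Each firm produces q = 1.1, total output Q = 4.4, price P = 125.2.
DWL is the triangle between Q = 4.4 and Q = 5.5: ½·(5.5 − 4.4)·(125.2 − 123) = 1.21.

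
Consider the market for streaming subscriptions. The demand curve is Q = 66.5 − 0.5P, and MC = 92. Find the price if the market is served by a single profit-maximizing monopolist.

Inverting demand: P = 133 − 2Q.
Monopoly sets MR = MC: 133 − 4Q = 92 ⇒ Q = 10.25, P = 133 − 2·10.25 = 112.5.

P = 112.5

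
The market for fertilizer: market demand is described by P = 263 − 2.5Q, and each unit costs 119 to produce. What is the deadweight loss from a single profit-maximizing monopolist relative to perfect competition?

DWL = 1036.8

Perfect competition: P = MC = 119, so 263 − 2.5Q = 119 and Q = 57.6.
A monopolist chooses Q where MR = MC. MR = 263 − 5Q; setting this equal to 119 gives Q = 28.8 and P = 191.
DWL is the triangle between Q = 28.8 and Q = 57.6: ½·(57.6 − 28.8)·(191 − 119) = 1036.8.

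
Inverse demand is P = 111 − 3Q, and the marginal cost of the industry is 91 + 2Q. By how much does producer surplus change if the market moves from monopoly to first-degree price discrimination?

The monopolist equates marginal revenue to marginal cost: 111 − 6Q = 91 + 2Q, so Q = 2.5. From demand, P = 103.5.
PS = P·Q − VC(Q) = 103.5·2.5 − (91·2.5 + ½·2·2.5²) = 25.
Under first-degree price discrimination the firm charges each unit its demand price and produces up to where P = MC, i.e. Q = 4. Consumer surplus is zero; producer surplus equals total surplus.
PS = ½·(111 − 91)·4 = 40.
Change in producer surplus: 40 − 25 = 15.

Producer surplus rises by 15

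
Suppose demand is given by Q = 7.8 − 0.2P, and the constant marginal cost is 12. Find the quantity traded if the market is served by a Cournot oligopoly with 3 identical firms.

Q = 4.05

Inverting demand: P = 39 − 5Q.
Cournot with 3 identical firms: the symmetric best-response condition is 39 − 20q = 12. Each firm produces q = 1.35, total output Q = 4.05, price P = 18.75.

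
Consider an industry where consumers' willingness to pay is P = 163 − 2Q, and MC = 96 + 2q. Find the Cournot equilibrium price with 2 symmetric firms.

P = 129.5

In a 2-firm Cournot equilibrium, symmetry and the first-order condition give q = (163 − 96)/(8) = 8.375. So Q = 16.75 and P = 129.5.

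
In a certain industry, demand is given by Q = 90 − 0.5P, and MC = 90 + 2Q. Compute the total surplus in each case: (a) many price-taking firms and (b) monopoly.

Inverting demand: P = 180 − 2Q.
Under competition P = MC: 180 − 2Q = 90 + 2Q ⇒ Q = 22.5, P = 135.
CS = ½·(180 − 135)·22.5 = 506.25; PS = (135·22.5 − 90·22.5 − ½·2·22.5²) = 506.25; TS = 1012.5.
A monopolist chooses Q where MR = MC. MR = 180 − 4Q; setting this equal to 90 + 2Q gives Q = 15 and P = 150.
CS = ½·(180 − 150)·15 = 225; PS = (150·15 − 90·15 − ½·2·15²) = 675; TS = 900.

Competition: TS = 1012.5; Monopoly: TS = 900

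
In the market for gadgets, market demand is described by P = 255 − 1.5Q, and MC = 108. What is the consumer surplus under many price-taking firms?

CS = 7203

Competitive firms price at marginal cost: P = 108, giving Q = 98.
CS = ½·(255 − 108)·98 = 7203.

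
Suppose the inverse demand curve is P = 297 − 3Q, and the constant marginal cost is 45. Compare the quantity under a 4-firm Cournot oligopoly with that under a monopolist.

Cournot: Q = 67.2; Monopoly: Q = 42

Cournot with 4 identical firms: the symmetric best-response condition is 297 − 15q = 45. Each firm produces q = 16.8, total output Q = 67.2, price P = 95.4.
Monopoly sets MR = MC: 297 − 6Q = 45 ⇒ Q = 42, P = 297 − 3·42 = 171.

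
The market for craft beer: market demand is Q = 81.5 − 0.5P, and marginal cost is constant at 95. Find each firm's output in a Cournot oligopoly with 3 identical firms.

q_i = 8.5

Inverting demand: P = 163 − 2Q.
With 3 symmetric Cournot firms, each firm's FOC gives 163 − 8q = 95, so q = 8.5, Q = 3·8.5 = 25.5, and P = 112.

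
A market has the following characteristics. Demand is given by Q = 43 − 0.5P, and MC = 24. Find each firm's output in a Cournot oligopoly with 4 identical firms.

Inverting demand: P = 86 − 2Q.
In a 4-firm Cournot equilibrium, symmetry and the first-order condition give q = (86 − 24)/(10) = 6.2. So Q = 24.8 and P = 36.4.

q_i = 6.2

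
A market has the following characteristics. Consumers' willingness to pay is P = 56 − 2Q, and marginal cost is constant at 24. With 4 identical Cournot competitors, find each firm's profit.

In a 4-firm Cournot equilibrium, symmetry and the first-order condition give q = (56 − 24)/(10) = 3.2. So Q = 12.8 and P = 30.4.
Each firm's profit = (30.4 − 24)·3.2 = 20.48.

π_i = 20.48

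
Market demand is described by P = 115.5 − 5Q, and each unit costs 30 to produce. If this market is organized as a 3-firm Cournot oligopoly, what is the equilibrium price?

Cournot with 3 identical firms: the symmetric best-response condition is 115.5 − 20q = 30. Each firm produces q = 4.275, total output Q = 12.825, price P = 51.375.

P = 51.375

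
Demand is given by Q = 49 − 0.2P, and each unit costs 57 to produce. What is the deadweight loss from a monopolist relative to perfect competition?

DWL = 883.6

Inverting demand: P = 245 − 5Q.
Perfect competition: P = MC = 57, so 245 − 5Q = 57 and Q = 37.6.
Monopoly sets MR = MC: 245 − 10Q = 57 ⇒ Q = 18.8, P = 245 − 5·18.8 = 151.
DWL is the triangle between Q = 18.8 and Q = 37.6: ½·(37.6 − 18.8)·(151 − 57) = 883.6.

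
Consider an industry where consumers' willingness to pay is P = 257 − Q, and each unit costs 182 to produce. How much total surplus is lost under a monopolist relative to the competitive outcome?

DWL = 703.125

Perfect competition: P = MC = 182, so 257 − Q = 182 and Q = 75.
The monopolist equates marginal revenue to marginal cost: 257 − 2Q = 182, so Q = 37.5. From demand, P = 219.5.
DWL is the triangle between Q = 37.5 and Q = 75: ½·(75 − 37.5)·(219.5 − 182) = 703.125.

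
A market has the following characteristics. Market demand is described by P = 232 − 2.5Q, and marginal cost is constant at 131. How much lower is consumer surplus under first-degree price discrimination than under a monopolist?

CS falls by 510.05

A monopolist chooses Q where MR = MC. MR = 232 − 5Q; setting this equal to 131 gives Q = 20.2 and P = 181.5.
CS = ½·(232 − 181.5)·20.2 = 510.05.
With perfect price discrimination, output is the efficient level Q = 40.4 (where demand meets MC), but every buyer pays their willingness to pay: CS = 0 and PS = total surplus.
CS = 0.
Change in consumer surplus: 0 − 510.05 = −510.05.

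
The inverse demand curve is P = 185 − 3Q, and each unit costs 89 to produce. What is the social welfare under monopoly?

The monopolist equates marginal revenue to marginal cost: 185 − 6Q = 89, so Q = 16. From demand, P = 137.
CS = ½·(185 − 137)·16 = 384; PS = (137 − 89)·16 = 768; TS = 1152.

TS = 1152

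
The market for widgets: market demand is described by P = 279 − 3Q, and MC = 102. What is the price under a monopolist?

P = 190.5

A monopolist chooses Q where MR = MC. MR = 279 − 6Q; setting this equal to 102 gives Q = 29.5 and P = 190.5.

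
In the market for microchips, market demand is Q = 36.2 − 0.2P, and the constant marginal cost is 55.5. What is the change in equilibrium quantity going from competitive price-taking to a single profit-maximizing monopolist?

Inverting demand: P = 181 − 5Q.
Competitive firms price at marginal cost: P = 55.5, giving Q = 25.1.
A monopolist chooses Q where MR = MC. MR = 181 − 10Q; setting this equal to 55.5 gives Q = 12.55 and P = 118.25.
Change in equilibrium quantity: 12.55 − 25.1 = −12.55.

Q falls by 12.55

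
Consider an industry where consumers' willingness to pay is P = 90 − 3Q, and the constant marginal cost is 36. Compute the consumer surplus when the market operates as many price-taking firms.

Perfect competition: P = MC = 36, so 90 − 3Q = 36 and Q = 18.
CS = ½·(90 − 36)·18 = 486.

CS = 486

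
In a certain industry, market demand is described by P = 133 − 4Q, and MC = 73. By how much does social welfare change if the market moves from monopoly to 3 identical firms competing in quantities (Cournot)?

The monopolist equates marginal revenue to marginal cost: 133 − 8Q = 73, so Q = 7.5. From demand, P = 103.
CS = ½·(133 − 103)·7.5 = 112.5; PS = (103 − 73)·7.5 = 225; TS = 337.5.
In a 3-firm Cournot equilibrium, symmetry and the first-order condition give q = (133 − 73)/(16) = 3.75. So Q = 11.25 and P = 88.
CS = ½·(133 − 88)·11.25 = 253.125; PS = (88 − 73)·11.25 = 168.75; TS = 421.875.
Change in social welfare: 421.875 − 337.5 = 84.375.

Social welfare rises by 84.375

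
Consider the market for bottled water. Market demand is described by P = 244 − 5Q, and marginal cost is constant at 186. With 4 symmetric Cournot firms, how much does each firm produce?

In a 4-firm Cournot equilibrium, symmetry and the first-order condition give q = (244 − 186)/(25) = 2.32. So Q = 9.28 and P = 197.6.

q_i = 2.32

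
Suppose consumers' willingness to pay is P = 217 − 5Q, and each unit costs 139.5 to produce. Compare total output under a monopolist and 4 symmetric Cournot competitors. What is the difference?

Total output rises by 4.65

A monopolist chooses Q where MR = MC. MR = 217 − 10Q; setting this equal to 139.5 gives Q = 7.75 and P = 178.25.
Cournot with 4 identical firms: the symmetric best-response condition is 217 − 25q = 139.5. Each firm produces q = 3.1, total output Q = 12.4, price P = 155.
Change in total output: 12.4 − 7.75 = 4.65.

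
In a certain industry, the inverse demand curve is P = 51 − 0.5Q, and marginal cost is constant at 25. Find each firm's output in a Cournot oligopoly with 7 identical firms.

Cournot with 7 identical firms: the symmetric best-response condition is 51 − 4q = 25. Each firm produces q = 6.5, total output Q = 45.5, price P = 28.25.

q_i = 6.5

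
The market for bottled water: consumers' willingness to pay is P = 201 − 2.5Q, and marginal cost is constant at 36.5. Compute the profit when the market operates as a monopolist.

The monopolist equates marginal revenue to marginal cost: 201 − 5Q = 36.5, so Q = 32.9. From demand, P = 118.75.
Profit = (118.75 − 36.5)·32.9 = 2706.025.

Profit = 2706.025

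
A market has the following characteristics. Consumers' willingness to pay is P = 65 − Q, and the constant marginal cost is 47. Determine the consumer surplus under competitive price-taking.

CS = 162

Under competition P = MC = 47, so Q = (65 − 47)/1 = 18.
CS = ½·(65 − 47)·18 = 162.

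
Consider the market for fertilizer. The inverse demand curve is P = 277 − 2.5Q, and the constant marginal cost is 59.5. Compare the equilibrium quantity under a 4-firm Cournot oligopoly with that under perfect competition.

With 4 symmetric Cournot firms, each firm's FOC gives 277 − 12.5q = 59.5, so q = 17.4, Q = 4·17.4 = 69.6, and P = 103.
Perfect competition: P = MC = 59.5, so 277 − 2.5Q = 59.5 and Q = 87.

Cournot: Q = 69.6; Competition: Q = 87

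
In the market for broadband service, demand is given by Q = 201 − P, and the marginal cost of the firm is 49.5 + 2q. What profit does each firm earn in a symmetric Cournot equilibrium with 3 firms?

π_i = 1275.125

Inverting demand: P = 201 − Q.
Cournot with 3 identical firms: the symmetric best-response condition is 201 − 4q = 49.5 + 2q. Each firm produces q = 25.25, total output Q = 75.75, price P = 125.25.
Each firm's profit = 125.25·25.25 − (49.5·25.25 + ½·2·25.25²) = 1275.125.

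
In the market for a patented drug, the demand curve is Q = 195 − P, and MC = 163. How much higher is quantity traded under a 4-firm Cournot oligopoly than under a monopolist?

Inverting demand: P = 195 − Q.
Monopoly sets MR = MC: 195 − 2Q = 163 ⇒ Q = 16, P = 195 − 16 = 179.
In a 4-firm Cournot equilibrium, symmetry and the first-order condition give q = (195 − 163)/(5) = 6.4. So Q = 25.6 and P = 169.4.
Change in quantity traded: 25.6 − 16 = 9.6.

Q rises by 9.6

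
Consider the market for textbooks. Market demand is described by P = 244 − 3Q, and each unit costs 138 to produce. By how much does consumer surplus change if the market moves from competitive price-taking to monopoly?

Perfect competition: P = MC = 138, so 244 − 3Q = 138 and Q = 106/3.
CS = ½·(244 − 138)·106/3 = 5618/3.
A monopolist chooses Q where MR = MC. MR = 244 − 6Q; setting this equal to 138 gives Q = 53/3 and P = 191.
CS = ½·(244 − 191)·53/3 = 2809/6.
Change in consumer surplus: 2809/6 − 5618/3 = −1404.5.

Consumer surplus falls by 1404.5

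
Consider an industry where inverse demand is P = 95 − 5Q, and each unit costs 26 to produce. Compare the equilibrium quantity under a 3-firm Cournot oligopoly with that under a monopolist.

With 3 symmetric Cournot firms, each firm's FOC gives 95 − 20q = 26, so q = 3.45, Q = 3·3.45 = 10.35, and P = 43.25.
A monopolist chooses Q where MR = MC. MR = 95 − 10Q; setting this equal to 26 gives Q = 6.9 and P = 60.5.

Cournot: Q = 10.35; Monopoly: Q = 6.9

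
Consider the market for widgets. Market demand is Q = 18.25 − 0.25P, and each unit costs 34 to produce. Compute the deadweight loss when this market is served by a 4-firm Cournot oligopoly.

DWL = 7.605

Inverting demand: P = 73 − 4Q.
Competitive firms price at marginal cost: P = 34, giving Q = 9.75.
Cournot with 4 identical firms: the symmetric best-response condition is 73 − 20q = 34. Each firm produces q = 1.95, total output Q = 7.8, price P = 41.8.
DWL is the triangle between Q = 7.8 and Q = 9.75: ½·(9.75 − 7.8)·(41.8 − 34) = 7.605.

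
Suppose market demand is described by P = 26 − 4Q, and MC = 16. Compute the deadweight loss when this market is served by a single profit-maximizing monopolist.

DWL = 3.125

Under competition P = MC = 16, so Q = (26 − 16)/4 = 2.5.
Monopoly sets MR = MC: 26 − 8Q = 16 ⇒ Q = 1.25, P = 26 − 4·1.25 = 21.
DWL is the triangle between Q = 1.25 and Q = 2.5: ½·(2.5 − 1.25)·(21 − 16) = 3.125.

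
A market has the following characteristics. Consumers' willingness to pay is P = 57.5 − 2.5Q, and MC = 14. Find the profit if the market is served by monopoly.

Profit = 189.225

Monopoly sets MR = MC: 57.5 − 5Q = 14 ⇒ Q = 8.7, P = 57.5 − 2.5·8.7 = 35.75.
Profit = (35.75 − 14)·8.7 = 189.225.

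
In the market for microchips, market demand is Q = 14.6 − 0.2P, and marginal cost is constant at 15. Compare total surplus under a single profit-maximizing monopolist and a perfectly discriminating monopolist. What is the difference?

Inverting demand: P = 73 − 5Q.
Monopoly sets MR = MC: 73 − 10Q = 15 ⇒ Q = 5.8, P = 73 − 5·5.8 = 44.
CS = ½·(73 − 44)·5.8 = 84.1; PS = (44 − 15)·5.8 = 168.2; TS = 252.3.
A perfectly discriminating monopolist sells every unit with P(Q) ≥ MC(Q), so output equals the competitive quantity Q = 11.6. Each buyer pays their reservation price, so CS = 0 and the firm captures all surplus.
TS = 336.4 (equal to competitive TS).
Change in total surplus: 336.4 − 252.3 = 84.1.

TS rises by 84.1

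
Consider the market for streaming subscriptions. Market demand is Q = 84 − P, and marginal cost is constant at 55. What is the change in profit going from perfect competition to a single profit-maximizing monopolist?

Profit rises by 210.25

Inverting demand: P = 84 − Q.
Under competition P = MC = 55, so Q = (84 − 55)/1 = 29.
Profit = (55 − 55)·29 = 0.
A monopolist chooses Q where MR = MC. MR = 84 − 2Q; setting this equal to 55 gives Q = 14.5 and P = 69.5.
Profit = (69.5 − 55)·14.5 = 210.25.
Change in profit: 210.25 − 0 = 210.25.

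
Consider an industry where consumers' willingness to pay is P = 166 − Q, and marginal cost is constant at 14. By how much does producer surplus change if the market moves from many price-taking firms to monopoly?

Competitive firms price at marginal cost: P = 14, giving Q = 152.
PS = (14 − 14)·152 = 0.
Monopoly sets MR = MC: 166 − 2Q = 14 ⇒ Q = 76, P = 166 − 76 = 90.
PS = (90 − 14)·76 = 5776.
Change in producer surplus: 5776 − 0 = 5776.

Producer surplus rises by 5776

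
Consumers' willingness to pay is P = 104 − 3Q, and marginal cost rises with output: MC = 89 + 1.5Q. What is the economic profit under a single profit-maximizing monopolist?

Profit = 15

The monopolist equates marginal revenue to marginal cost: 104 − 6Q = 89 + 1.5Q, so Q = 2. From demand, P = 98.
Profit = 98·2 − (89·2 + ½·1.5·2²) = 15.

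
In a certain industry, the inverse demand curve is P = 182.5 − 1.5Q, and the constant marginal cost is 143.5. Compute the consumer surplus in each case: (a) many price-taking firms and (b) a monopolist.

Competitive firms price at marginal cost: P = 143.5, giving Q = 26.
CS = ½·(182.5 − 143.5)·26 = 507.
The monopolist equates marginal revenue to marginal cost: 182.5 − 3Q = 143.5, so Q = 13. From demand, P = 163.
CS = ½·(182.5 − 163)·13 = 126.75.

Competition: CS = 507; Monopoly: CS = 126.75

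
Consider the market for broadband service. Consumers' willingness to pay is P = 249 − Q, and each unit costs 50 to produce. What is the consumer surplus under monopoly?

CS = 4950.125

A monopolist chooses Q where MR = MC. MR = 249 − 2Q; setting this equal to 50 gives Q = 99.5 and P = 149.5.
CS = ½·(249 − 149.5)·99.5 = 4950.125.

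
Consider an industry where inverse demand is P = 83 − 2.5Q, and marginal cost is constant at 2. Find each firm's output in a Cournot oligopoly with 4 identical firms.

q_i = 6.48

With 4 symmetric Cournot firms, each firm's FOC gives 83 − 12.5q = 2, so q = 6.48, Q = 4·6.48 = 25.92, and P = 18.2.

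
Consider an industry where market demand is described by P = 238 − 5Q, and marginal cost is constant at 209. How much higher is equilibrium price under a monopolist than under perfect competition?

Under competition P = MC = 209, so Q = (238 − 209)/5 = 5.8.
Monopoly sets MR = MC: 238 − 10Q = 209 ⇒ Q = 2.9, P = 238 − 5·2.9 = 223.5.
Change in equilibrium price: 223.5 − 209 = 14.5.

Equilibrium price rises by 14.5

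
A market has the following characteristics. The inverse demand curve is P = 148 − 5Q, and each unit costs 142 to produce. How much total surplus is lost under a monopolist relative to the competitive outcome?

DWL = 0.9

Under competition P = MC = 142, so Q = (148 − 142)/5 = 1.2.
A monopolist chooses Q where MR = MC. MR = 148 − 10Q; setting this equal to 142 gives Q = 0.6 and P = 145.
DWL is the triangle between Q = 0.6 and Q = 1.2: ½·(1.2 − 0.6)·(145 − 142) = 0.9.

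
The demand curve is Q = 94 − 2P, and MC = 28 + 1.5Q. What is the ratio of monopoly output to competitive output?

Q_m/Q_c = 0.8

Inverting demand: P = 47 − 0.5Q.
Monopoly sets MR = MC: 47 − Q = 28 + 1.5Q ⇒ Q = 7.6, P = 47 − 0.5·7.6 = 43.2.
Competitive equilibrium sets price equal to marginal cost: 47 − 0.5Q = 28 + 1.5Q, so Q = 9.5 and P = 42.25.
Ratio Q_m/Q_c = 7.6/9.5 = 0.8.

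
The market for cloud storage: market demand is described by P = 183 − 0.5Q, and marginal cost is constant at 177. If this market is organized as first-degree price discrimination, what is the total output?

A perfectly discriminating monopolist sells every unit with P(Q) ≥ MC(Q), so output equals the competitive quantity Q = 12. Each buyer pays their reservation price, so CS = 0 and the firm captures all surplus.

Q = 12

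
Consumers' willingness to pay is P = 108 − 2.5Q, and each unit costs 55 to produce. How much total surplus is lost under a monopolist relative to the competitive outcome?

DWL = 140.45

Competitive firms price at marginal cost: P = 55, giving Q = 21.2.
Monopoly sets MR = MC: 108 − 5Q = 55 ⇒ Q = 10.6, P = 108 − 2.5·10.6 = 81.5.
DWL is the triangle between Q = 10.6 and Q = 21.2: ½·(21.2 − 10.6)·(81.5 − 55) = 140.45.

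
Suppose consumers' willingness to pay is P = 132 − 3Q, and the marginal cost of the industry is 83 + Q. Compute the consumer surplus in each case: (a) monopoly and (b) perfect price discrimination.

Monopoly: CS = 73.5; Perfect PD: CS = 0

Monopoly sets MR = MC: 132 − 6Q = 83 + Q ⇒ Q = 7, P = 132 − 3·7 = 111.
CS = ½·(132 − 111)·7 = 73.5.
A perfectly discriminating monopolist sells every unit with P(Q) ≥ MC(Q), so output equals the competitive quantity Q = 12.25. Each buyer pays their reservation price, so CS = 0 and the firm captures all surplus.
CS = 0.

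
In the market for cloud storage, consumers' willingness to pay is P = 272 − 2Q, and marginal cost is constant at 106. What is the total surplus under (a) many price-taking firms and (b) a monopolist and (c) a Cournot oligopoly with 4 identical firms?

Competition: TS = 6889; Monopoly: TS = 5166.75; Cournot: TS = 6613.44

Under competition P = MC = 106, so Q = (272 − 106)/2 = 83.
CS = ½·(272 − 106)·83 = 6889; PS = (106 − 106)·83 = 0; TS = 6889.
A monopolist chooses Q where MR = MC. MR = 272 − 4Q; setting this equal to 106 gives Q = 41.5 and P = 189.
CS = ½·(272 − 189)·41.5 = 1722.25; PS = (189 − 106)·41.5 = 3444.5; TS = 5166.75.
With 4 symmetric Cournot firms, each firm's FOC gives 272 − 10q = 106, so q = 16.6, Q = 4·16.6 = 66.4, and P = 139.2.
CS = ½·(272 − 139.2)·66.4 = 4408.96; PS = (139.2 − 106)·66.4 = 2204.48; TS = 6613.44.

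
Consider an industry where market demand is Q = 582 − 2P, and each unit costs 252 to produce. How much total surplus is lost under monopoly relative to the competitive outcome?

DWL = 380.25

Inverting demand: P = 291 − 0.5Q.
Perfect competition: P = MC = 252, so 291 − 0.5Q = 252 and Q = 78.
A monopolist chooses Q where MR = MC. MR = 291 − Q; setting this equal to 252 gives Q = 39 and P = 271.5.
DWL is the triangle between Q = 39 and Q = 78: ½·(78 − 39)·(271.5 − 252) = 380.25.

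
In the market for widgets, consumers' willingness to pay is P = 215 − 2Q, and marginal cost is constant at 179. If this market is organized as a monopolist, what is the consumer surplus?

CS = 81

Monopoly sets MR = MC: 215 − 4Q = 179 ⇒ Q = 9, P = 215 − 2·9 = 197.
CS = ½·(215 − 197)·9 = 81.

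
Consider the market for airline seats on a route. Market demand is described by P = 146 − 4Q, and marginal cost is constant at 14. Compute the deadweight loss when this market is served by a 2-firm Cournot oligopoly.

Under competition P = MC = 14, so Q = (146 − 14)/4 = 33.
With 2 symmetric Cournot firms, each firm's FOC gives 146 − 12q = 14, so q = 11, Q = 2·11 = 22, and P = 58.
DWL is the triangle between Q = 22 and Q = 33: ½·(33 − 22)·(58 − 14) = 242.

DWL = 242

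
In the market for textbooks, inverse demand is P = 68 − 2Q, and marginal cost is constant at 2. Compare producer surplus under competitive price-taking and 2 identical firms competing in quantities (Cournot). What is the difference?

Under competition P = MC = 2, so Q = (68 − 2)/2 = 33.
PS = (2 − 2)·33 = 0.
Cournot with 2 identical firms: the symmetric best-response condition is 68 − 6q = 2. Each firm produces q = 11, total output Q = 22, price P = 24.
PS = (24 − 2)·22 = 484.
Change in producer surplus: 484 − 0 = 484.

PS rises by 484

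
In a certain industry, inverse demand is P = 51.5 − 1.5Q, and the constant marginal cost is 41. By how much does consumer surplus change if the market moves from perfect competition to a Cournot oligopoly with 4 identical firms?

Under competition P = MC = 41, so Q = (51.5 − 41)/1.5 = 7.
CS = ½·(51.5 − 41)·7 = 36.75.
With 4 symmetric Cournot firms, each firm's FOC gives 51.5 − 7.5q = 41, so q = 1.4, Q = 4·1.4 = 5.6, and P = 43.1.
CS = ½·(51.5 − 43.1)·5.6 = 23.52.
Change in consumer surplus: 23.52 − 36.75 = −13.23.

CS falls by 13.23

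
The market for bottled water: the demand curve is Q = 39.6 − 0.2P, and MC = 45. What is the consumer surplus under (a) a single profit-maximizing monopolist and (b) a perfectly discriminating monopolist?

Monopoly: CS = 585.225; Perfect PD: CS = 0

Inverting demand: P = 198 − 5Q.
The monopolist equates marginal revenue to marginal cost: 198 − 10Q = 45, so Q = 15.3. From demand, P = 121.5.
CS = ½·(198 − 121.5)·15.3 = 585.225.
Under first-degree price discrimination the firm charges each unit its demand price and produces up to where P = MC, i.e. Q = 30.6. Consumer surplus is zero; producer surplus equals total surplus.
CS = 0.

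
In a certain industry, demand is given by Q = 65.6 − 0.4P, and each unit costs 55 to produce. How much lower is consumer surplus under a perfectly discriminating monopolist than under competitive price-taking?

Consumer surplus falls by 2376.2

Inverting demand: P = 164 − 2.5Q.
Perfect competition: P = MC = 55, so 164 − 2.5Q = 55 and Q = 43.6.
CS = ½·(164 − 55)·43.6 = 2376.2.
Under first-degree price discrimination the firm charges each unit its demand price and produces up to where P = MC, i.e. Q = 43.6. Consumer surplus is zero; producer surplus equals total surplus.
CS = 0.
Change in consumer surplus: 0 − 2376.2 = −2376.2.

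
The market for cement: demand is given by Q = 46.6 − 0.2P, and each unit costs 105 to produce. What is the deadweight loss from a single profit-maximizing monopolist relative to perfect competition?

Inverting demand: P = 233 − 5Q.
Perfect competition: P = MC = 105, so 233 − 5Q = 105 and Q = 25.6.
Monopoly sets MR = MC: 233 − 10Q = 105 ⇒ Q = 12.8, P = 233 − 5·12.8 = 169.
DWL is the triangle between Q = 12.8 and Q = 25.6: ½·(25.6 − 12.8)·(169 − 105) = 409.6.

DWL = 409.6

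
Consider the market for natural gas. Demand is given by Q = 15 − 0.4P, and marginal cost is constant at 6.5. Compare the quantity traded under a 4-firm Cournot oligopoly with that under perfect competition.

Inverting demand: P = 37.5 − 2.5Q.
Cournot with 4 identical firms: the symmetric best-response condition is 37.5 − 12.5q = 6.5. Each firm produces q = 2.48, total output Q = 9.92, price P = 12.7.
Perfect competition: P = MC = 6.5, so 37.5 − 2.5Q = 6.5 and Q = 12.4.

Cournot: Q = 9.92; Competition: Q = 12.4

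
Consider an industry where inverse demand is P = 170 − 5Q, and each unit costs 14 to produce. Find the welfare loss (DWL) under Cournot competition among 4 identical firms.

Perfect competition: P = MC = 14, so 170 − 5Q = 14 and Q = 31.2.
In a 4-firm Cournot equilibrium, symmetry and the first-order condition give q = (170 − 14)/(25) = 6.24. So Q = 24.96 and P = 45.2.
DWL is the triangle between Q = 24.96 and Q = 31.2: ½·(31.2 − 24.96)·(45.2 − 14) = 97.344.

DWL = 97.344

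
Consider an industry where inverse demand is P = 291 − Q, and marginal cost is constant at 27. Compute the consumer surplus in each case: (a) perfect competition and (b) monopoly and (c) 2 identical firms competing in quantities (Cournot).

Competitive firms price at marginal cost: P = 27, giving Q = 264.
CS = ½·(291 − 27)·264 = 34848.
Monopoly sets MR = MC: 291 − 2Q = 27 ⇒ Q = 132, P = 291 − 132 = 159.
CS = ½·(291 − 159)·132 = 8712.
In a 2-firm Cournot equilibrium, symmetry and the first-order condition give q = (291 − 27)/(3) = 88. So Q = 176 and P = 115.
CS = ½·(291 − 115)·176 = 15488.

Competition: CS = 34848; Monopoly: CS = 8712; Cournot: CS = 15488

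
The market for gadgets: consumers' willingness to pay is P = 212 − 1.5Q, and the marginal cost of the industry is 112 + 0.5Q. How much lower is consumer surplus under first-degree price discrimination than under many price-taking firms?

Competitive equilibrium sets price equal to marginal cost: 212 − 1.5Q = 112 + 0.5Q, so Q = 50 and P = 137.
CS = ½·(212 − 137)·50 = 1875.
A perfectly discriminating monopolist sells every unit with P(Q) ≥ MC(Q), so output equals the competitive quantity Q = 50. Each buyer pays their reservation price, so CS = 0 and the firm captures all surplus.
CS = 0.
Change in consumer surplus: 0 − 1875 = −1875.

Consumer surplus falls by 1875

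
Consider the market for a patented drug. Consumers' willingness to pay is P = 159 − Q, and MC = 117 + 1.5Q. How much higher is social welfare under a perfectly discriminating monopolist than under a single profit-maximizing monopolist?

TS rises by 28.8

Monopoly sets MR = MC: 159 − 2Q = 117 + 1.5Q ⇒ Q = 12, P = 159 − 12 = 147.
CS = ½·(159 − 147)·12 = 72; PS = (147·12 − 117·12 − ½·1.5·12²) = 252; TS = 324.
A perfectly discriminating monopolist sells every unit with P(Q) ≥ MC(Q), so output equals the competitive quantity Q = 16.8. Each buyer pays their reservation price, so CS = 0 and the firm captures all surplus.
TS = 352.8 (equal to competitive TS).
Change in social welfare: 352.8 − 324 = 28.8.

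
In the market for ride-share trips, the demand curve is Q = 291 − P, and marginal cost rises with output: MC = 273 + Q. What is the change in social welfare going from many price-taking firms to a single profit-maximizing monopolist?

Inverting demand: P = 291 − Q.
Competitive equilibrium sets price equal to marginal cost: 291 − Q = 273 + Q, so Q = 9 and P = 282.
CS = ½·(291 − 282)·9 = 40.5; PS = (282·9 − 273·9 − ½·1·9²) = 40.5; TS = 81.
Monopoly sets MR = MC: 291 − 2Q = 273 + Q ⇒ Q = 6, P = 291 − 6 = 285.
CS = ½·(291 − 285)·6 = 18; PS = (285·6 − 273·6 − ½·1·6²) = 54; TS = 72.
Change in social welfare: 72 − 81 = −9.

TS falls by 9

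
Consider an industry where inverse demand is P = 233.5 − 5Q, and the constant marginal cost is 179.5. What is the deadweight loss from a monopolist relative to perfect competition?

DWL = 72.9

Under competition P = MC = 179.5, so Q = (233.5 − 179.5)/5 = 10.8.
Monopoly sets MR = MC: 233.5 − 10Q = 179.5 ⇒ Q = 5.4, P = 233.5 − 5·5.4 = 206.5.
DWL is the triangle between Q = 5.4 and Q = 10.8: ½·(10.8 − 5.4)·(206.5 − 179.5) = 72.9.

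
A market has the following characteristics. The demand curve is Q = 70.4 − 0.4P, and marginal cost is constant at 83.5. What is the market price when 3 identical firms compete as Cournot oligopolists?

P = 106.625

Inverting demand: P = 176 − 2.5Q.
Cournot with 3 identical firms: the symmetric best-response condition is 176 − 10q = 83.5. Each firm produces q = 9.25, total output Q = 27.75, price P = 106.625.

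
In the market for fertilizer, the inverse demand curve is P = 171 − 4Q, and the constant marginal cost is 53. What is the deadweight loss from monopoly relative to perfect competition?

DWL = 435.125

Perfect competition: P = MC = 53, so 171 − 4Q = 53 and Q = 29.5.
A monopolist chooses Q where MR = MC. MR = 171 − 8Q; setting this equal to 53 gives Q = 14.75 and P = 112.
DWL is the triangle between Q = 14.75 and Q = 29.5: ½·(29.5 − 14.75)·(112 − 53) = 435.125.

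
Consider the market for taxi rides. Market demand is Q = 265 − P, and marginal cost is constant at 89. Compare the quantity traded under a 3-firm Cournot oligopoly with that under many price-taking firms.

Cournot: Q = 132; Competition: Q = 176

Inverting demand: P = 265 − Q.
In a 3-firm Cournot equilibrium, symmetry and the first-order condition give q = (265 − 89)/(4) = 44. So Q = 132 and P = 133.
Perfect competition: P = MC = 89, so 265 − Q = 89 and Q = 176.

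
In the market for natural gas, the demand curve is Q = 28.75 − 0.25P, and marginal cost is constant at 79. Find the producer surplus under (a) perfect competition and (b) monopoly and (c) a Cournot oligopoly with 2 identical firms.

Inverting demand: P = 115 − 4Q.
Under competition P = MC = 79, so Q = (115 − 79)/4 = 9.
PS = (79 − 79)·9 = 0.
A monopolist chooses Q where MR = MC. MR = 115 − 8Q; setting this equal to 79 gives Q = 4.5 and P = 97.
PS = (97 − 79)·4.5 = 81.
In a 2-firm Cournot equilibrium, symmetry and the first-order condition give q = (115 − 79)/(12) = 3. So Q = 6 and P = 91.
PS = (91 − 79)·6 = 72.

Competition: PS = 0; Monopoly: PS = 81; Cournot: PS = 72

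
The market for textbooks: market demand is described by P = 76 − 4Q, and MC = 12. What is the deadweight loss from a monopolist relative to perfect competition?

DWL = 128

Perfect competition: P = MC = 12, so 76 − 4Q = 12 and Q = 16.
Monopoly sets MR = MC: 76 − 8Q = 12 ⇒ Q = 8, P = 76 − 4·8 = 44.
DWL is the triangle between Q = 8 and Q = 16: ½·(16 − 8)·(44 − 12) = 128.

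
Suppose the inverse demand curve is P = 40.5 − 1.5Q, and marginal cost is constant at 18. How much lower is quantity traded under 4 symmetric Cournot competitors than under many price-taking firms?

Quantity traded falls by 3

Perfect competition: P = MC = 18, so 40.5 − 1.5Q = 18 and Q = 15.
In a 4-firm Cournot equilibrium, symmetry and the first-order condition give q = (40.5 − 18)/(7.5) = 3. So Q = 12 and P = 22.5.
Change in quantity traded: 12 − 15 = −3.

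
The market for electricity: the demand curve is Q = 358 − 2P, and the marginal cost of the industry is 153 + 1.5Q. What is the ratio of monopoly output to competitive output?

Inverting demand: P = 179 − 0.5Q.
A monopolist chooses Q where MR = MC. MR = 179 − Q; setting this equal to 153 + 1.5Q gives Q = 10.4 and P = 173.8.
Competitive equilibrium sets price equal to marginal cost: 179 − 0.5Q = 153 + 1.5Q, so Q = 13 and P = 172.5.
Ratio Q_m/Q_c = 10.4/13 = 0.8.

Q_m/Q_c = 0.8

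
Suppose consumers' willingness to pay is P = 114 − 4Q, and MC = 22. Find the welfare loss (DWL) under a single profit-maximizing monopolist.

Perfect competition: P = MC = 22, so 114 − 4Q = 22 and Q = 23.
The monopolist equates marginal revenue to marginal cost: 114 − 8Q = 22, so Q = 11.5. From demand, P = 68.
DWL is the triangle between Q = 11.5 and Q = 23: ½·(23 − 11.5)·(68 − 22) = 264.5.

DWL = 264.5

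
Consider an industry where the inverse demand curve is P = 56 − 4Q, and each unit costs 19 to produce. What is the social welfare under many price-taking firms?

Perfect competition: P = MC = 19, so 56 − 4Q = 19 and Q = 9.25.
CS = ½·(56 − 19)·9.25 = 171.125; PS = (19 − 19)·9.25 = 0; TS = 171.125.

TS = 171.125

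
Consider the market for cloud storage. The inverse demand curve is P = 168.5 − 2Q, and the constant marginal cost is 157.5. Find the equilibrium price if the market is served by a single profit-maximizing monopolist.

P = 163

A monopolist chooses Q where MR = MC. MR = 168.5 − 4Q; setting this equal to 157.5 gives Q = 2.75 and P = 163.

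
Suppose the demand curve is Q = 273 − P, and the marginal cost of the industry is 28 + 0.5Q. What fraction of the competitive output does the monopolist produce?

Inverting demand: P = 273 − Q.
Monopoly sets MR = MC: 273 − 2Q = 28 + 0.5Q ⇒ Q = 98, P = 273 − 98 = 175.
Competitive equilibrium sets price equal to marginal cost: 273 − Q = 28 + 0.5Q, so Q = 490/3 and P = 329/3.
Ratio Q_m/Q_c = 98/(490/3) = 0.6.

Q_m/Q_c = 0.6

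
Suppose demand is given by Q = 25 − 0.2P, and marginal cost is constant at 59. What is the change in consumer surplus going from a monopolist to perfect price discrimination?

Inverting demand: P = 125 − 5Q.
The monopolist equates marginal revenue to marginal cost: 125 − 10Q = 59, so Q = 6.6. From demand, P = 92.
CS = ½·(125 − 92)·6.6 = 108.9.
Under first-degree price discrimination the firm charges each unit its demand price and produces up to where P = MC, i.e. Q = 13.2. Consumer surplus is zero; producer surplus equals total surplus.
CS = 0.
Change in consumer surplus: 0 − 108.9 = −108.9.

CS falls by 108.9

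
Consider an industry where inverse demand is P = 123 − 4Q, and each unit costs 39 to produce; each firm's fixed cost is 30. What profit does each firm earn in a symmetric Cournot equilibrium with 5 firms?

π_i = 19

Cournot with 5 identical firms: the symmetric best-response condition is 123 − 24q = 39. Each firm produces q = 3.5, total output Q = 17.5, price P = 53.
Each firm's profit = (53 − 39)·3.5 − 30 = 19.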